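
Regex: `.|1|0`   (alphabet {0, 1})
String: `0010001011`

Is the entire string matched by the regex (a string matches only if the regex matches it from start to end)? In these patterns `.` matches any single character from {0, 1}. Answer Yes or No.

No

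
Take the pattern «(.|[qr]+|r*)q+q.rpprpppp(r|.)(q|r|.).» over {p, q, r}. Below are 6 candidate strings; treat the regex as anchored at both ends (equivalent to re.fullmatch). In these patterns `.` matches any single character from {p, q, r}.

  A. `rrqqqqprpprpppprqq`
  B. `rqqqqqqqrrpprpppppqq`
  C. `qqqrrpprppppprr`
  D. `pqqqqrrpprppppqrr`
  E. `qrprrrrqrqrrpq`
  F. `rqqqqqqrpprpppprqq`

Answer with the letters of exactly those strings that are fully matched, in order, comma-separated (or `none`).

A, B, C, D, F

A → match
B → match
C → match
D → match
E → no match
F → match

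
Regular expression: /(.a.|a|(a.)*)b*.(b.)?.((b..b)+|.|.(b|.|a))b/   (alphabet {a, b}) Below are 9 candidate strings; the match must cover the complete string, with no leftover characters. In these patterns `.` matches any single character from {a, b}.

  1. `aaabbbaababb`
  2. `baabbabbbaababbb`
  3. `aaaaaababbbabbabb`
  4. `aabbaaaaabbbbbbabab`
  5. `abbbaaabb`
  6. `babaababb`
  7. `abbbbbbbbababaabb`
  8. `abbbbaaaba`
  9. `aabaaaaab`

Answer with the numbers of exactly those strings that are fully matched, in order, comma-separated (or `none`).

5

1 → no match
2 → no match
3 → no match
4 → no match
5 → match
6 → no match
7 → no match
8 → no match — must end with `b`
9 → no match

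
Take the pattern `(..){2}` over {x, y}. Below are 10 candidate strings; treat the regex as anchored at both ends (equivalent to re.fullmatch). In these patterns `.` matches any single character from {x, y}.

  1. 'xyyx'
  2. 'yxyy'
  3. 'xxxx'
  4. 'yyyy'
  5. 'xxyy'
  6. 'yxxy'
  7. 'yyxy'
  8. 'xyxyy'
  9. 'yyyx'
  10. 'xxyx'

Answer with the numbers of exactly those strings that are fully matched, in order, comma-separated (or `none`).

1 → match
2 → match
3 → match
4 → match
5 → match
6 → match
7 → match
8 → no match
9 → match
10 → match

1, 2, 3, 4, 5, 6, 7, 9, 10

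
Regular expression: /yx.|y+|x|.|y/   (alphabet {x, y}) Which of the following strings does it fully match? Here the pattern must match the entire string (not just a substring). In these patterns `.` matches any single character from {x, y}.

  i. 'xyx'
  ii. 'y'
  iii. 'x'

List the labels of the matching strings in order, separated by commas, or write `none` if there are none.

i → no match
ii → match
iii → match

ii, iii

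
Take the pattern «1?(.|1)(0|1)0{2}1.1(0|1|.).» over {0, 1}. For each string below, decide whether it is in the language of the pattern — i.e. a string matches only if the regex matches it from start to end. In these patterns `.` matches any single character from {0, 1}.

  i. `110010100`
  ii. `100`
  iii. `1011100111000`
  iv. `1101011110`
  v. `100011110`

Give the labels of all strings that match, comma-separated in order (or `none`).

i, v

i → match
ii → no match
iii → no match
iv → no match
v → match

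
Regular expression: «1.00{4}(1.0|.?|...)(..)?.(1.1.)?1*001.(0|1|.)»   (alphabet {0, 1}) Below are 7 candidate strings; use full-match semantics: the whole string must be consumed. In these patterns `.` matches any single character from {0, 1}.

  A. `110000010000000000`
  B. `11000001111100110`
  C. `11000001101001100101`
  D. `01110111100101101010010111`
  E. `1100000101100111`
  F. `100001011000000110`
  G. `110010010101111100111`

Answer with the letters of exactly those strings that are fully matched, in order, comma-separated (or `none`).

B, C, E

A → no match
B → match
C → match
D → no match — must start with `1`
E → match
F → no match
G → no match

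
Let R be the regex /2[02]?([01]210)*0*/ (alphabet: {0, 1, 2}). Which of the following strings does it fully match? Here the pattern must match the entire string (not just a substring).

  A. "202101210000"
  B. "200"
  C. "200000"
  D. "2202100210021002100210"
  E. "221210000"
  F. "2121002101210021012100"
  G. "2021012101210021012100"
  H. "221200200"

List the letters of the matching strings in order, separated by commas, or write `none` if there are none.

A → match
B → match
C → match
D → match
E → match
F → match
G → match
H → no match

A, B, C, D, E, F, G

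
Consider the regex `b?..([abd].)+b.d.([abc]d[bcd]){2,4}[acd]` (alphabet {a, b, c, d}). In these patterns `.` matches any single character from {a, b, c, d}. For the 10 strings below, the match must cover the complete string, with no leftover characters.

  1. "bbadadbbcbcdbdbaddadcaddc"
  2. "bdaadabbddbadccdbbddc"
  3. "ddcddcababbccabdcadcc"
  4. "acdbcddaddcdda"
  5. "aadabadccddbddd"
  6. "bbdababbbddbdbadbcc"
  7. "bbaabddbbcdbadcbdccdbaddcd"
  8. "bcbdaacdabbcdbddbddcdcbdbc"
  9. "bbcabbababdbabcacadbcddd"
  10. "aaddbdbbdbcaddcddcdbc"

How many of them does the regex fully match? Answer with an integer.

2

1 → no match
2 → match
3 → no match
4 → no match
5 → match
6 → no match
7 → no match
8 → no match
9 → no match
10 → no match
Total matched: 2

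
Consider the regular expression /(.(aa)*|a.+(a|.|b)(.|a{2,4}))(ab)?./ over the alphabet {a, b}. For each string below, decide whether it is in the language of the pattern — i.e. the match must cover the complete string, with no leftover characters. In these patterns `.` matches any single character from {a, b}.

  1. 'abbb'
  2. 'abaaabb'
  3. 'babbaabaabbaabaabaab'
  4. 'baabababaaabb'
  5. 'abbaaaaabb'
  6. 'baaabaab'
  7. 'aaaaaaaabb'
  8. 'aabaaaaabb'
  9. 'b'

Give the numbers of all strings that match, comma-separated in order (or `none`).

1 → no match
2 → match
3 → no match
4 → no match
5 → match
6 → no match
7 → match
8 → match
9 → no match

2, 5, 7, 8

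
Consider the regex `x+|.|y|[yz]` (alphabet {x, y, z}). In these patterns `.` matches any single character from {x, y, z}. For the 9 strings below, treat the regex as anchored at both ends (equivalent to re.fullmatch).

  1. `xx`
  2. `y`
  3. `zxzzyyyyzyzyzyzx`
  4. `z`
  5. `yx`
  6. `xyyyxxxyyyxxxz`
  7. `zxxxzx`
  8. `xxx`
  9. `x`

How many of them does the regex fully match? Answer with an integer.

1. `xx` → match
2. `y` → match
3 → no match
4. `z` → match
5. `yx` → no match
6 → no match
7. `zxxxzx` → no match
8. `xxx` → match
9. `x` → match
Total matched: 5

5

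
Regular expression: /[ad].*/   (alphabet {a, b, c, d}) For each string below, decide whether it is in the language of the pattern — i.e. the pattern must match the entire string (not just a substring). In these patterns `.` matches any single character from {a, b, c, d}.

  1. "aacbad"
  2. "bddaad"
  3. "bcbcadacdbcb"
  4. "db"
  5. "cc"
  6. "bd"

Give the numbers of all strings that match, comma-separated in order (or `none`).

1, 4

1. "aacbad" → match
2. "bddaad" → no match
3. "bcbcadacdbcb" → no match
4. "db" → match
5. "cc" → no match
6. "bd" → no match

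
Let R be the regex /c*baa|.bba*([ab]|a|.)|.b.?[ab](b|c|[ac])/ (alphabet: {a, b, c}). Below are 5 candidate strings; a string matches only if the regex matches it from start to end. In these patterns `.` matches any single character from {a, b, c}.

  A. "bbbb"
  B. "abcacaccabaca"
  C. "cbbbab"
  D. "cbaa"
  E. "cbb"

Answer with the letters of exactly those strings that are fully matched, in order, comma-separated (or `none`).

A, D

A → match
B → no match
C → no match
D → match
E → no match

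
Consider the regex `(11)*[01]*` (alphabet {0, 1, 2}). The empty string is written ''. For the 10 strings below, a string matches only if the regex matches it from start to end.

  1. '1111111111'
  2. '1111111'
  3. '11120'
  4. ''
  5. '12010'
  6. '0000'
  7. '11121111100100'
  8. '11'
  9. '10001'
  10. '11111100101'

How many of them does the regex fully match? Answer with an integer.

7

1 → match
2 → match
3 → no match
4 → match
5 → no match
6 → match
7 → no match
8 → match
9 → match
10 → match
Total matched: 7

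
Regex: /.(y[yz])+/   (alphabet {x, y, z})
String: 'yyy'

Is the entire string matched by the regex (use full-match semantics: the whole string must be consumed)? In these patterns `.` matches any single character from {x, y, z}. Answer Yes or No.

Yes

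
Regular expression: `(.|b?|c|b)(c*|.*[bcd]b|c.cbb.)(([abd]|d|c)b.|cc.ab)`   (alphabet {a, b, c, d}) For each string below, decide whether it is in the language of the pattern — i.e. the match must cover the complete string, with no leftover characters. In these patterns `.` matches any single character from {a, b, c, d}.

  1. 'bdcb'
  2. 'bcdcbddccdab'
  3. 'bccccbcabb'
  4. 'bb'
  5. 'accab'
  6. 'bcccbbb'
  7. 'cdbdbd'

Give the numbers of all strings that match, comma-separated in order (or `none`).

1 → no match
2 → no match
3 → no match
4 → no match
5 → no match
6 → match
7 → match

6, 7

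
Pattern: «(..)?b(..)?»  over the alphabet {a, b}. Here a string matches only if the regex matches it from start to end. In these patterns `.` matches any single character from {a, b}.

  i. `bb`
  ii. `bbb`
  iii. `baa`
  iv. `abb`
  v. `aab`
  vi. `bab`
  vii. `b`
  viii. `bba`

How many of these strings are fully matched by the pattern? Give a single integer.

i → no match
ii → match
iii → match
iv → match
v → match
vi → match
vii → match
viii → match
Total matched: 7

7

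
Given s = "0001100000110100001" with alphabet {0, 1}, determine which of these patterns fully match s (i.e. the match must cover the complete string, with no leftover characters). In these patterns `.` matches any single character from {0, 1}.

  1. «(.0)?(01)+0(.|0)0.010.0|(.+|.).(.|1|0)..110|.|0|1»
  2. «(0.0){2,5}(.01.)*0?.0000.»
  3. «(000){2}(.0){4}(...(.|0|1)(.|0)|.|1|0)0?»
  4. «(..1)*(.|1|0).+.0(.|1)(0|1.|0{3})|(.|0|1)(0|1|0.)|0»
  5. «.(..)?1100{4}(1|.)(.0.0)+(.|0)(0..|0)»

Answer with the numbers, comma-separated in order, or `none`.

5

1 → no match
2 → no match
3 → no match
4 → no match
5 → match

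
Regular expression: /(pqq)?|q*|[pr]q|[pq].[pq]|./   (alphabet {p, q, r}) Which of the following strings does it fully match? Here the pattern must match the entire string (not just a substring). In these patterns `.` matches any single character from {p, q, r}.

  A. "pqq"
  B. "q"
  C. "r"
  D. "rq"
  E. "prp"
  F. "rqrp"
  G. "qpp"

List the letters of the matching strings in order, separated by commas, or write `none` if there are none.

A. "pqq" → match
B. "q" → match
C. "r" → match
D. "rq" → match
E. "prp" → match
F. "rqrp" → no match
G. "qpp" → match

A, B, C, D, E, G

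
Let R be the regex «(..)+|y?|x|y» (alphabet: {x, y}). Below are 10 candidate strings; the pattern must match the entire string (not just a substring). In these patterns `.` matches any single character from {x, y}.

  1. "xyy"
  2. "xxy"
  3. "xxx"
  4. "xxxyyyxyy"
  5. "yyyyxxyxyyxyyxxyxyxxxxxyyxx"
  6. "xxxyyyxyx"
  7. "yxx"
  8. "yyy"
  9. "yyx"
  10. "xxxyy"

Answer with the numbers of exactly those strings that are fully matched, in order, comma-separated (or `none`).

1 → no match
2 → no match
3 → no match
4 → no match
5 → no match
6 → no match
7 → no match
8 → no match
9 → no match
10 → no match

none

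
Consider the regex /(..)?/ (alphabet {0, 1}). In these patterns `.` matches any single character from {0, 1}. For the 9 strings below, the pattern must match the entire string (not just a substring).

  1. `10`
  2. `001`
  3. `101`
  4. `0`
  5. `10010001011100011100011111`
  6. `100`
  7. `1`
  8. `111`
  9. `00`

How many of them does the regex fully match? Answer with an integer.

1 → match
2 → no match
3 → no match
4 → no match
5 → no match
6 → no match
7 → no match
8 → no match
9 → match
Total matched: 2

2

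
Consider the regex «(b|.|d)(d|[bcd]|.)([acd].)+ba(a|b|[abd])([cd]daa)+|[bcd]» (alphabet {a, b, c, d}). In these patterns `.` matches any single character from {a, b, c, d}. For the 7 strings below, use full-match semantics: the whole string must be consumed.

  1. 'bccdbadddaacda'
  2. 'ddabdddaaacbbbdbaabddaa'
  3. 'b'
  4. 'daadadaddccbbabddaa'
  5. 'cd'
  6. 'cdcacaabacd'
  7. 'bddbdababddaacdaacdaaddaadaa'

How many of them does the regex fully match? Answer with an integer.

2

1 → no match
2 → no match
3. 'b' → match
4 → match
5. 'cd' → no match
6. 'cdcacaabacd' → no match
7 → no match
Total matched: 2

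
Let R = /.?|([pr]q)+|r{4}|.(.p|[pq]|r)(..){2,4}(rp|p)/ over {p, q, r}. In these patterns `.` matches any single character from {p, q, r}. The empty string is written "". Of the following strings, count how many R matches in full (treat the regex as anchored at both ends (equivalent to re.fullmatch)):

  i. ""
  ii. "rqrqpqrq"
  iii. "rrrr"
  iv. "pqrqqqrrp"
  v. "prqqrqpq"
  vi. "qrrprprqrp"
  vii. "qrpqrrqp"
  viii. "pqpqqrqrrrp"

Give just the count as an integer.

7

i → match
ii → match
iii → match
iv → match
v → no match
vi → match
vii → match
viii → match
Total matched: 7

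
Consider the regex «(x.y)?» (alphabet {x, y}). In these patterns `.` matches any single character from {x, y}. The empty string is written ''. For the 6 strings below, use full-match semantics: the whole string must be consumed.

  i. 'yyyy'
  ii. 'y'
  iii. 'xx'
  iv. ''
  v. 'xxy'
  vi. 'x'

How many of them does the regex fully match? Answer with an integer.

2

i → no match
ii → no match
iii → no match
iv → match
v → match
vi → no match
Total matched: 2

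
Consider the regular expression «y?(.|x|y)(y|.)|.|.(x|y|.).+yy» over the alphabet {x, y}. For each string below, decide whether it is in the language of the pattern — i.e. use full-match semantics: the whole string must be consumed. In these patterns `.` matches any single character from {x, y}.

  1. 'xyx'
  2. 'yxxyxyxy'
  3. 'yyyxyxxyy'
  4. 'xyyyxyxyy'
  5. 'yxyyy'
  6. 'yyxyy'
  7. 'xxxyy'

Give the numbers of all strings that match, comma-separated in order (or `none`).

3, 4, 5, 6, 7

1 → no match
2 → no match
3 → match
4 → match
5 → match
6 → match
7 → match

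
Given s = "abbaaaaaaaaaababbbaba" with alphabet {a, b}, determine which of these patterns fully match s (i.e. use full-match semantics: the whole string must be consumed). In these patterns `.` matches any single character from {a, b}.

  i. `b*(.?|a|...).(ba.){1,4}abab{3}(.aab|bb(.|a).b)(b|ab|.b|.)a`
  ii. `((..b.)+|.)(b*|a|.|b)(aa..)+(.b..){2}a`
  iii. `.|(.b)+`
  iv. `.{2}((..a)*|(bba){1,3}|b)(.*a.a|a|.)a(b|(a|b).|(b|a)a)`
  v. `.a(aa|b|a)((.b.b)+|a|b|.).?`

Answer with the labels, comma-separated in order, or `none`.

i → no match
ii → match
iii → no match
iv → no match
v → no match

ii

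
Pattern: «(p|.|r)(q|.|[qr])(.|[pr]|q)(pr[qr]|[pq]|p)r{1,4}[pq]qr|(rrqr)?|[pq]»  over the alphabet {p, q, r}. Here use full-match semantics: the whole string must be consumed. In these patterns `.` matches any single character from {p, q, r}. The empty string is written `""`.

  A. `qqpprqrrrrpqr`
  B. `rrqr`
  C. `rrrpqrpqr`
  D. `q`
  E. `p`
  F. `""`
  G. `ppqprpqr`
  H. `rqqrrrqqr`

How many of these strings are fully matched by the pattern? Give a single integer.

6

A → match
B → match
C → no match
D → match
E → match
F → match
G → match
H → no match
Total matched: 6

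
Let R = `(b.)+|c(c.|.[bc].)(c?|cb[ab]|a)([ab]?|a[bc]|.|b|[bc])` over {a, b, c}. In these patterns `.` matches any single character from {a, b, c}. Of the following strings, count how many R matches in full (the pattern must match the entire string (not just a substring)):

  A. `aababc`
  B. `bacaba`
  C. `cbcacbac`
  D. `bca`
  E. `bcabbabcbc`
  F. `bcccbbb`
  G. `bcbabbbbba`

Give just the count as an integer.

2

A → no match
B → no match
C → match
D → no match
E → no match
F → no match
G → match
Total matched: 2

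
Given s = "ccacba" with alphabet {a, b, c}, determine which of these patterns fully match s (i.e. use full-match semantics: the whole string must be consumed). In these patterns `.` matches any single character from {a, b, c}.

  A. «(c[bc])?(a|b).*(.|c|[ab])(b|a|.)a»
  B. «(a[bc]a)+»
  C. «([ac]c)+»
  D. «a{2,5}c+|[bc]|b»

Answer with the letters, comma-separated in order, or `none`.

A → match
B → no match — must start with "a"
C → no match — must end with "c"
D → no match

A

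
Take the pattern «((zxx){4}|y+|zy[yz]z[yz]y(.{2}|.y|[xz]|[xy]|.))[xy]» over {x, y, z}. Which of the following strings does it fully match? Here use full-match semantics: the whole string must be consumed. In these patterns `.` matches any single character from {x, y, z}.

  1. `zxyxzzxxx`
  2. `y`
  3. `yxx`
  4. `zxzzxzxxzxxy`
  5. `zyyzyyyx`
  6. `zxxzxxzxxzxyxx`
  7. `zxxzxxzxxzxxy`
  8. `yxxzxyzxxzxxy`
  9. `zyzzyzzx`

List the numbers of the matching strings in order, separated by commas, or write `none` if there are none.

1 → no match
2 → no match
3 → no match
4 → no match
5 → match
6 → no match
7 → match
8 → no match
9 → no match

5, 7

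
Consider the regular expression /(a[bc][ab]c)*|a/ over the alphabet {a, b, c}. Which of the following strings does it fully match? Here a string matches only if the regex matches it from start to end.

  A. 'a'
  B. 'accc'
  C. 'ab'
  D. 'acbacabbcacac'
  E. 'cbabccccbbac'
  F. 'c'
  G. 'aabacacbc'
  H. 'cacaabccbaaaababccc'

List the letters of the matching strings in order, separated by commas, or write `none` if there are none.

A → match
B → no match
C → no match
D → no match
E → no match
F → no match
G → no match
H → no match

A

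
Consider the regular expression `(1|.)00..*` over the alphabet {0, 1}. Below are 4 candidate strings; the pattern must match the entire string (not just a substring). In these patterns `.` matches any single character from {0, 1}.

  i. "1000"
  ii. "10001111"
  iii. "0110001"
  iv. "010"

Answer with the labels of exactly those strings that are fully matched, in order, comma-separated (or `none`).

i, ii

i → match
ii → match
iii → no match
iv → no match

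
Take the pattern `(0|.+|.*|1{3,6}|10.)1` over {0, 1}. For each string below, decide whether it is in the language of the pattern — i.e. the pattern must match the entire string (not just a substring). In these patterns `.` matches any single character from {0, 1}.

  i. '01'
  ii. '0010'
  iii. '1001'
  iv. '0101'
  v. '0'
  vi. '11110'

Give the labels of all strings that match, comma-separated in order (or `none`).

i, iii, iv

i. '01' → match
ii. '0010' → no match — must end with '1'
iii. '1001' → match
iv. '0101' → match
v. '0' → no match — must end with '1'
vi. '11110' → no match — must end with '1'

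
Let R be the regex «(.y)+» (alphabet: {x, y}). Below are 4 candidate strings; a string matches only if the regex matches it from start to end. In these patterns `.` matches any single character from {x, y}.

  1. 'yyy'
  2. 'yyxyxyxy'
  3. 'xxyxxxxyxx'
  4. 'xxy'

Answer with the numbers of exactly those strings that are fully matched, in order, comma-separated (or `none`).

2

1 → no match
2 → match
3 → no match — must end with 'y'
4 → no match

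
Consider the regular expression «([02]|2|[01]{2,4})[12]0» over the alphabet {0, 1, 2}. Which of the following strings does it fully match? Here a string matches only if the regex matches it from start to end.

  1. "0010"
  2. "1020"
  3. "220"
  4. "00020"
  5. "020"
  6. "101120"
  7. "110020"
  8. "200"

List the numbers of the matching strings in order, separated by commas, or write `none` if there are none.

1 → match
2 → match
3 → match
4 → match
5 → match
6 → match
7 → match
8 → no match

1, 2, 3, 4, 5, 6, 7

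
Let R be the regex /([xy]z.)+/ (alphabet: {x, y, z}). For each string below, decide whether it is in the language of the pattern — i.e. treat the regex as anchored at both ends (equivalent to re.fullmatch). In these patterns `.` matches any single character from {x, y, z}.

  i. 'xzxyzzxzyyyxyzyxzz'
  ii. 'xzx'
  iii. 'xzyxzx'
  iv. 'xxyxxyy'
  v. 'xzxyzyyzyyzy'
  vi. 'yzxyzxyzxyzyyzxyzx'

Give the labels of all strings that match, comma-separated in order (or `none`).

ii, iii, v, vi

i → no match
ii → match
iii → match
iv → no match
v → match
vi → match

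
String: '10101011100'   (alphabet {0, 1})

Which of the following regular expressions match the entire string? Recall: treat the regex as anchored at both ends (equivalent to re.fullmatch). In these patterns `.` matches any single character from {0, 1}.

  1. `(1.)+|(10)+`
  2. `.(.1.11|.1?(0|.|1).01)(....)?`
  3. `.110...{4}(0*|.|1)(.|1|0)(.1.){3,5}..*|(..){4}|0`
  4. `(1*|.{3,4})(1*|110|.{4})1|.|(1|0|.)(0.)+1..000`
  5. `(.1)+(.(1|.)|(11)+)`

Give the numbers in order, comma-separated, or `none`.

1 → no match
2 → match
3 → no match
4 → no match
5 → no match

2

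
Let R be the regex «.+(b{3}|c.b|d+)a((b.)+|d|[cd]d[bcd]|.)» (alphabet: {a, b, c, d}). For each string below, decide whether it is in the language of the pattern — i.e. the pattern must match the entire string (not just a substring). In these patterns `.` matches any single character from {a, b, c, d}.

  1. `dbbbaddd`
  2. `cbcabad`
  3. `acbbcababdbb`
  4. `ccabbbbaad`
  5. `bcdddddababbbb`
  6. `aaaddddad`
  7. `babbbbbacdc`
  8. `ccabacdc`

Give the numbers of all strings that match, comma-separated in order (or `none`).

1, 2, 3, 5, 6, 7, 8

1 → match
2 → match
3 → match
4 → no match
5 → match
6 → match
7 → match
8 → match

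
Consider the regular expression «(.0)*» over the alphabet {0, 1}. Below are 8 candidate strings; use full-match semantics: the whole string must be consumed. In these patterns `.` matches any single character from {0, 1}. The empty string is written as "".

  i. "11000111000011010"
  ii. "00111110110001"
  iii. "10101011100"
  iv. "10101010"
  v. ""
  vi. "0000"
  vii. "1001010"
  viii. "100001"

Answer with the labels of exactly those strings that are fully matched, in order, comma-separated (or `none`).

iv, v, vi

i → no match
ii → no match
iii → no match
iv → match
v → match
vi → match
vii → no match
viii → no match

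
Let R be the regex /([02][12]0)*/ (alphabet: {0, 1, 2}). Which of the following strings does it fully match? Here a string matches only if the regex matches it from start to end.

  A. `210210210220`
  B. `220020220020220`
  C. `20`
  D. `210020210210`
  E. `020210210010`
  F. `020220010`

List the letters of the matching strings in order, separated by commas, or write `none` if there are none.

A, B, D, E, F

A. `210210210220` → match
B → match
C. `20` → no match
D. `210020210210` → match
E. `020210210010` → match
F. `020220010` → match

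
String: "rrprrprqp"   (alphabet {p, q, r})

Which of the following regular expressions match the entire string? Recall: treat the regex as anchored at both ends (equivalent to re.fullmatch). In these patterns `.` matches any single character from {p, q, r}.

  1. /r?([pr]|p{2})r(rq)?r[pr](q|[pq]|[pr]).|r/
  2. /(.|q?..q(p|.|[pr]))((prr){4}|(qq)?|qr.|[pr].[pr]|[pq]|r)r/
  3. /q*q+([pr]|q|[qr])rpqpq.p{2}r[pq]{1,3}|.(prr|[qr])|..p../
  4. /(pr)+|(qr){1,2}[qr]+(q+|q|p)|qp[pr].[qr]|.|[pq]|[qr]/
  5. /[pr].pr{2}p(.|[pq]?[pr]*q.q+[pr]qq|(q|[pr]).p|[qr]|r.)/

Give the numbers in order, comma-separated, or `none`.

5

1 → no match
2 → no match — must end with "r"
3 → no match
4 → no match
5 → match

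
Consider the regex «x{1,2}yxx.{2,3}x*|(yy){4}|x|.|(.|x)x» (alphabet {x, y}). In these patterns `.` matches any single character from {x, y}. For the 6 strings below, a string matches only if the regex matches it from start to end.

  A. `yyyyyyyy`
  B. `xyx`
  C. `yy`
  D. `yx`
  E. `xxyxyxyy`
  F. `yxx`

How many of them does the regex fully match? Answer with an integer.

2

A → match
B → no match
C → no match
D → match
E → no match
F → no match
Total matched: 2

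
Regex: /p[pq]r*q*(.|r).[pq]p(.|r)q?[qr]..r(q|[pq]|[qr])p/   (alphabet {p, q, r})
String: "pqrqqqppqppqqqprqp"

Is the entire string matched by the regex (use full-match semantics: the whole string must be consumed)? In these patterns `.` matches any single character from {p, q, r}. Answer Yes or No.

Yes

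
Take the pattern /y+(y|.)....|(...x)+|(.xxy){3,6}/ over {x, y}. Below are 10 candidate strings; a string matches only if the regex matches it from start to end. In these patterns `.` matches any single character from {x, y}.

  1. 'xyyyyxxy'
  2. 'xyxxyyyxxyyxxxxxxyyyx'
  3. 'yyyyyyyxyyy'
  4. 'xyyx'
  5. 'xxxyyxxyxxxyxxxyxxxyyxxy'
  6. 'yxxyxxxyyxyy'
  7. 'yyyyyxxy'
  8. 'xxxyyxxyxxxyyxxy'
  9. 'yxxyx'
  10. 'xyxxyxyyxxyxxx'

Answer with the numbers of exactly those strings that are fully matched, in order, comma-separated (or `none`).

3, 4, 5, 7, 8

1. 'xyyyyxxy' → no match
2 → no match
3. 'yyyyyyyxyyy' → match
4. 'xyyx' → match
5 → match
6. 'yxxyxxxyyxyy' → no match
7. 'yyyyyxxy' → match
8 → match
9. 'yxxyx' → no match
10 → no match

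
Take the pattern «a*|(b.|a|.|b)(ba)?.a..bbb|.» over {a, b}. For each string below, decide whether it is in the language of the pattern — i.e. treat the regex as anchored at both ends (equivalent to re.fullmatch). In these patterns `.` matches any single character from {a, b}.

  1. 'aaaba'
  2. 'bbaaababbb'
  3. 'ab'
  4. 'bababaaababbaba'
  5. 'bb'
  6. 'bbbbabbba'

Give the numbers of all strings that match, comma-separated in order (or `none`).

1 → no match
2 → match
3 → no match
4 → no match
5 → no match
6 → no match

2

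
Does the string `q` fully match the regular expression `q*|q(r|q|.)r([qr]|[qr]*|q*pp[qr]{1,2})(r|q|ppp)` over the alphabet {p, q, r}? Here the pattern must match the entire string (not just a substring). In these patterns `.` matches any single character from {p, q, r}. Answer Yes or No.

Yes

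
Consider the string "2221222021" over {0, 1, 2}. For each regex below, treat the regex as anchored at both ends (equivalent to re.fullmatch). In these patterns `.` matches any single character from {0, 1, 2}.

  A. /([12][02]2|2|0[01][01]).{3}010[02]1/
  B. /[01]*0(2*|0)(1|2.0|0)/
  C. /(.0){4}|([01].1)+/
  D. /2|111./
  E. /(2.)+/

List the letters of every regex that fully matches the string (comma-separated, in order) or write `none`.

E

A → no match
B → no match
C → no match
D → no match
E → match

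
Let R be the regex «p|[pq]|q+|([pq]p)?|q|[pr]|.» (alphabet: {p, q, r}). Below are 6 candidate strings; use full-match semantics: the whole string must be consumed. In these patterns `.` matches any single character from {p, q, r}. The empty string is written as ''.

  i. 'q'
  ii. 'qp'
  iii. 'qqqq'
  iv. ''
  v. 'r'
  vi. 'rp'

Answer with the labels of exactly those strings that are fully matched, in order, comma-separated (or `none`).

i, ii, iii, iv, v

i → match
ii → match
iii → match
iv → match
v → match
vi → no match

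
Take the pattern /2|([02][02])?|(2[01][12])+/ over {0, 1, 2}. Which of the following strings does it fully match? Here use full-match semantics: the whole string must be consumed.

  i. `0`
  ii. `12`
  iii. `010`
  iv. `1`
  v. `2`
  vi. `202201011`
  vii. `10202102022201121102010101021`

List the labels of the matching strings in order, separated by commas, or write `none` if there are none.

i → no match
ii → no match
iii → no match
iv → no match
v → match
vi → no match
vii → no match

v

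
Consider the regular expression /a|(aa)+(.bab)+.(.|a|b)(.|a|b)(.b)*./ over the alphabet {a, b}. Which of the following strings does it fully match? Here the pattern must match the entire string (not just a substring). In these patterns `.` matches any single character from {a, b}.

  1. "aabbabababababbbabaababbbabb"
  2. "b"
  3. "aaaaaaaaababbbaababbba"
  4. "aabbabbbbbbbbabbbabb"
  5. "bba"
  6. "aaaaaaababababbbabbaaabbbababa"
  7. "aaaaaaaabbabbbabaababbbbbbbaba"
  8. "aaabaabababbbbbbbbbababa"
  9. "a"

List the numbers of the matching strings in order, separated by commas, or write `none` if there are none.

1 → match
2 → no match
3 → match
4 → match
5 → no match
6 → match
7 → match
8 → no match
9 → match

1, 3, 4, 6, 7, 9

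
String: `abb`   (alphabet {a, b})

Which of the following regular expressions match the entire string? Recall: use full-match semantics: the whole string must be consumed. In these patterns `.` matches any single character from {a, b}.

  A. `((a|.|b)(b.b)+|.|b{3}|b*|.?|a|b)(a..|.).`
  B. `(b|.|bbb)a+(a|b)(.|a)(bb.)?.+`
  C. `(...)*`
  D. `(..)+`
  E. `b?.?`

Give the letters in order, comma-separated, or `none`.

A → match
B → no match
C → match
D → no match
E → no match

A, C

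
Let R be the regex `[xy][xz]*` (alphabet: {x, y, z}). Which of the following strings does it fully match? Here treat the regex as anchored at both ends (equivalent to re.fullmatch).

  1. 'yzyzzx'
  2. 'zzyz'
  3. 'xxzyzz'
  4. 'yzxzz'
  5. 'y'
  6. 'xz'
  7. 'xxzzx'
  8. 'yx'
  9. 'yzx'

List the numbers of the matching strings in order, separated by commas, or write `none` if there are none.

4, 5, 6, 7, 8, 9

1. 'yzyzzx' → no match
2. 'zzyz' → no match
3. 'xxzyzz' → no match
4. 'yzxzz' → match
5. 'y' → match
6. 'xz' → match
7. 'xxzzx' → match
8. 'yx' → match
9. 'yzx' → match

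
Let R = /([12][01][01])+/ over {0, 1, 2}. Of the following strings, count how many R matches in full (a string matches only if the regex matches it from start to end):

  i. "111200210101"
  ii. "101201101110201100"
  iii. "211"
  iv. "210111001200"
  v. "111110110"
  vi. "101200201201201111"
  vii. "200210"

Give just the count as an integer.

6

i → match
ii → match
iii → match
iv → no match
v → match
vi → match
vii → match
Total matched: 6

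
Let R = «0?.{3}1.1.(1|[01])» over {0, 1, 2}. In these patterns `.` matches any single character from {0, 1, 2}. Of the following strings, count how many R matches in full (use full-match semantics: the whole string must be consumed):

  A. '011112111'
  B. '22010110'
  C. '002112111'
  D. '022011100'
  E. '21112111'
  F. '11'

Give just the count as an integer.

5

A → match
B → match
C → match
D → match
E → match
F → no match
Total matched: 5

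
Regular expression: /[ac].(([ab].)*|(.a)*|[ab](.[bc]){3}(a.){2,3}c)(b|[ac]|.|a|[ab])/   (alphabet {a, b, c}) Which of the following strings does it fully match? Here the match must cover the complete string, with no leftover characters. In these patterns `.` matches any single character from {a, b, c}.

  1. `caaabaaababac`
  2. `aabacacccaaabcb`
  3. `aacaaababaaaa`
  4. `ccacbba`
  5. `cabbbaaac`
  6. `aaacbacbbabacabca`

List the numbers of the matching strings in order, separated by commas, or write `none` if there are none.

1 → match
2 → match
3 → match
4 → match
5 → match
6 → match

1, 2, 3, 4, 5, 6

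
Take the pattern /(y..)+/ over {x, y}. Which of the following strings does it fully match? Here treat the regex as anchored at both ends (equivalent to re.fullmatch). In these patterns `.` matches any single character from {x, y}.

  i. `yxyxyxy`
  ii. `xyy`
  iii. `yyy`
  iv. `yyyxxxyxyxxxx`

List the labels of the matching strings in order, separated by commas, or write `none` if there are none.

i → no match
ii → no match — must start with `y`
iii → match
iv → no match

iii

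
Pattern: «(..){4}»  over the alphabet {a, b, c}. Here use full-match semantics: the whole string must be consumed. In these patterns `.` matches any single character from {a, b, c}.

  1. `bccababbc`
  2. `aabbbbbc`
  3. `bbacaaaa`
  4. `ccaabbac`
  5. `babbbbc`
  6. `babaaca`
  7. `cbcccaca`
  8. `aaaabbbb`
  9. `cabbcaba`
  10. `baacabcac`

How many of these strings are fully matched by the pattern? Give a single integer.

1 → no match
2 → match
3 → match
4 → match
5 → no match
6 → no match
7 → match
8 → match
9 → match
10 → no match
Total matched: 6

6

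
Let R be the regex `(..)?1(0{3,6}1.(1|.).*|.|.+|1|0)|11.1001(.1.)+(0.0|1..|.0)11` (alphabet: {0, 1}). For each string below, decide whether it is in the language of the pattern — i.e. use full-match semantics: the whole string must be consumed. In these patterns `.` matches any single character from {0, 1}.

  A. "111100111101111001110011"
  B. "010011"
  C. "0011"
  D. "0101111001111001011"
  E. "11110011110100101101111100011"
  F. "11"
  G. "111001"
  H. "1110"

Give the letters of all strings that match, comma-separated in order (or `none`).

A, C, E, F, G, H

A → match
B → no match
C → match
D → no match
E → match
F → match
G → match
H → match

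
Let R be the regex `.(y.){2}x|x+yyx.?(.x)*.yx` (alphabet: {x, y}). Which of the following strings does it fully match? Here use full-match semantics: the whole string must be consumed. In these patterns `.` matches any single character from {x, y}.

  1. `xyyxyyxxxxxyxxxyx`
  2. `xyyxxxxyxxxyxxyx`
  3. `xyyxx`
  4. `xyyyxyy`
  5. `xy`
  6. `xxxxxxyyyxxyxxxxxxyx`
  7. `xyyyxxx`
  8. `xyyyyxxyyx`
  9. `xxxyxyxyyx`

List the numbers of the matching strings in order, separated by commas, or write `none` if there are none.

1 → no match
2 → match
3 → no match
4 → no match
5 → no match
6 → no match
7 → no match
8 → no match
9 → no match

2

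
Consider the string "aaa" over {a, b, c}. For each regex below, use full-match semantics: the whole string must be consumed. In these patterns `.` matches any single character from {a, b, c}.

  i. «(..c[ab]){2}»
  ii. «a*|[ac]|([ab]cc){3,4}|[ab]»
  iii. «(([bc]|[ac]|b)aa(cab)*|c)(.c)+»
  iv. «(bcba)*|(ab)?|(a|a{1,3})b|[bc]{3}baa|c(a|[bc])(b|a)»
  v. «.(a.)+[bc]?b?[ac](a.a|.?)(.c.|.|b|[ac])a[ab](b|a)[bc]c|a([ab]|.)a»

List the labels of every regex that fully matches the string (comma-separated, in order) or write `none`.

i → no match
ii → match
iii → no match — must end with "c"
iv → no match
v → match

ii, v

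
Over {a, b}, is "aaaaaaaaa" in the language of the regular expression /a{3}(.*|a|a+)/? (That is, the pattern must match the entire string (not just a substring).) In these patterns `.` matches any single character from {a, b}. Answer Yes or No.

Yes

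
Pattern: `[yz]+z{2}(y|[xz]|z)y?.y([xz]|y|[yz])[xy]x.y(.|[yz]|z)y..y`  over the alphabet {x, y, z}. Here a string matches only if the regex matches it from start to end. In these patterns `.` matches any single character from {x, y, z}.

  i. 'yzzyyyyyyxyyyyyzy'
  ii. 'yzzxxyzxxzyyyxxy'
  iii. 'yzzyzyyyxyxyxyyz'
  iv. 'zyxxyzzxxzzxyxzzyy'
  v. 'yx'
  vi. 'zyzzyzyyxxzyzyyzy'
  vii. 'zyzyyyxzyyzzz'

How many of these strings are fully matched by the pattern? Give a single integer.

i → match
ii → match
iii → no match — must end with 'y'
iv → no match
v → no match — must end with 'y'
vi → match
vii → no match — must end with 'y'
Total matched: 3

3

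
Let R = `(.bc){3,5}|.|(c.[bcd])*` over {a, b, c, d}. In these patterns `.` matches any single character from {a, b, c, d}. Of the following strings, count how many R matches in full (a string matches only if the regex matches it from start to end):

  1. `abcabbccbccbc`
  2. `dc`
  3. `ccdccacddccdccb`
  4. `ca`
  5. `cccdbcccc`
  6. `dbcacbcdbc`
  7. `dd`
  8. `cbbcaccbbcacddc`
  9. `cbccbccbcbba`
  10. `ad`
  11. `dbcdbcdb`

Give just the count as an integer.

0

1 → no match
2 → no match
3 → no match
4 → no match
5 → no match
6 → no match
7 → no match
8 → no match
9 → no match
10 → no match
11 → no match
Total matched: 0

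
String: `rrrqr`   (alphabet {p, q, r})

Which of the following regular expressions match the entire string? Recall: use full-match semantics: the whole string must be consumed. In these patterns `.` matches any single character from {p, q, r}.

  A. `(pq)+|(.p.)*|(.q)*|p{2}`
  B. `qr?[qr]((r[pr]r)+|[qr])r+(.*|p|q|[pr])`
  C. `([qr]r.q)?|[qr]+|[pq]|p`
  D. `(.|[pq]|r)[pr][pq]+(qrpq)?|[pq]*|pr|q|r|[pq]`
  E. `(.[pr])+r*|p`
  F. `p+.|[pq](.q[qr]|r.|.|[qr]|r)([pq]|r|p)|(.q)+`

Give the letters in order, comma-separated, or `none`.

A → no match
B → no match — must start with `q`
C → match
D → no match
E → no match
F → no match

C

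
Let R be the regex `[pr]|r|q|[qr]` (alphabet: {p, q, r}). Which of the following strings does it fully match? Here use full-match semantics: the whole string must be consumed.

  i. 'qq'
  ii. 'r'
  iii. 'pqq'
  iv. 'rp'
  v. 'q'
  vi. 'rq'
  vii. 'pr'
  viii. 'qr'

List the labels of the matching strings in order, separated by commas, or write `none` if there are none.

i → no match
ii → match
iii → no match
iv → no match
v → match
vi → no match
vii → no match
viii → no match

ii, v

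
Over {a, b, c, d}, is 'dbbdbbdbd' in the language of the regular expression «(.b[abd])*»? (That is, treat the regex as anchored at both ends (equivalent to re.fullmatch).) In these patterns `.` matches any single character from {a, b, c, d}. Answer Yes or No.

Yes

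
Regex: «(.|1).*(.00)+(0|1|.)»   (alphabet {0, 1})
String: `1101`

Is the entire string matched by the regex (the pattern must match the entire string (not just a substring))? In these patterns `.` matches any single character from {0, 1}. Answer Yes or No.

No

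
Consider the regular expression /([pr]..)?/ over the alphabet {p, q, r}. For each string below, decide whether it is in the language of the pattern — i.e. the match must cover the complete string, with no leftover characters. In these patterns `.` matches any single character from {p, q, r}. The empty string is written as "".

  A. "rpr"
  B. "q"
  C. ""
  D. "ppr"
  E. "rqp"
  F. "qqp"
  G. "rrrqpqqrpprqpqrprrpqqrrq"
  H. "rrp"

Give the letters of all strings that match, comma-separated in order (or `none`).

A. "rpr" → match
B. "q" → no match
C. "" → match
D. "ppr" → match
E. "rqp" → match
F. "qqp" → no match
G → no match
H. "rrp" → match

A, C, D, E, H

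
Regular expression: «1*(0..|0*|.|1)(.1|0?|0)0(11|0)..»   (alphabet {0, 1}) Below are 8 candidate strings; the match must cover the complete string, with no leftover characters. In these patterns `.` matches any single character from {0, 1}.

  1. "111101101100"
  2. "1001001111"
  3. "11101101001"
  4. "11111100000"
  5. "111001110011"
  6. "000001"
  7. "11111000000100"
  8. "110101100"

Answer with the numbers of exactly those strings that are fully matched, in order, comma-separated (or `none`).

1, 2, 4, 5, 6, 8

1 → match
2 → match
3 → no match
4 → match
5 → match
6 → match
7 → no match
8 → match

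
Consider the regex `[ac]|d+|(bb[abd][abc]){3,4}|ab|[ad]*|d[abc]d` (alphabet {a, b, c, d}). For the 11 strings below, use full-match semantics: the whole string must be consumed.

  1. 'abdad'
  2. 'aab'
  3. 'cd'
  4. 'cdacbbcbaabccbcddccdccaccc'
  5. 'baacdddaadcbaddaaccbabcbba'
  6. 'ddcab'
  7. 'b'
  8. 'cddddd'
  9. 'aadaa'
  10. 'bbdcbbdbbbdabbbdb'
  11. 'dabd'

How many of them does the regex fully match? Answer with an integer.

1

1. 'abdad' → no match
2. 'aab' → no match
3. 'cd' → no match
4 → no match
5 → no match
6. 'ddcab' → no match
7. 'b' → no match
8. 'cddddd' → no match
9. 'aadaa' → match
10 → no match
11. 'dabd' → no match
Total matched: 1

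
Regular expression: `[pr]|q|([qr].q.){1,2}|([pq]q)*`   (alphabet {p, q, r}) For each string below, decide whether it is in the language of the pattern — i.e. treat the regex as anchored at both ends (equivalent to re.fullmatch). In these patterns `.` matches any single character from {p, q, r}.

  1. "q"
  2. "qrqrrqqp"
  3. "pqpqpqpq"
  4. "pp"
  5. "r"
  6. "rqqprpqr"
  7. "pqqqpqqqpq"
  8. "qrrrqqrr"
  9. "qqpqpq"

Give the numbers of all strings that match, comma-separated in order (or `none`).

1, 2, 3, 5, 6, 7, 9

1. "q" → match
2. "qrqrrqqp" → match
3. "pqpqpqpq" → match
4. "pp" → no match
5. "r" → match
6. "rqqprpqr" → match
7. "pqqqpqqqpq" → match
8. "qrrrqqrr" → no match
9. "qqpqpq" → match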